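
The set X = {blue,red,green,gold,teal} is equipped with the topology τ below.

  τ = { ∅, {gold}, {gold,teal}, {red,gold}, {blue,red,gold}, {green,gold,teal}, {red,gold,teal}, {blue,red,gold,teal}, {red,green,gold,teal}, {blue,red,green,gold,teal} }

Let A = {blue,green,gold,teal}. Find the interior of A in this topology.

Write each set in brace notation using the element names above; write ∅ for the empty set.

{green,gold,teal}

opens ⊆ A: ∅, {gold}, {gold,teal}, {green,gold,teal}; union → int = {green,gold,teal}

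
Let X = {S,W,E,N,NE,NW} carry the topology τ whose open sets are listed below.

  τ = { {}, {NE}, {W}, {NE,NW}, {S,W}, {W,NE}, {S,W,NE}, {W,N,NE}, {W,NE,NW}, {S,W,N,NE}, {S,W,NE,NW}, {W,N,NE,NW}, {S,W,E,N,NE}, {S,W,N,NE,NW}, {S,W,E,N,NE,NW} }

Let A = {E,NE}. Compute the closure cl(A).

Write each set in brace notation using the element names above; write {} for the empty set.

cl via duality: int({S,W,N,NW}) = {S,W}, so X∖{S,W} = {E,N,NE,NW}

{E,N,NE,NW}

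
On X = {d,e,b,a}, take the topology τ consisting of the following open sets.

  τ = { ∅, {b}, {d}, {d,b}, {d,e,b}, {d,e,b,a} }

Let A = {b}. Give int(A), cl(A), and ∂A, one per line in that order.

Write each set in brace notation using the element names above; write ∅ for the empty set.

int(A) = {b}
cl(A)  = {e,b,a}
∂A     = {e,a}

U open, U⊆A: ∅, {b}. int(A) = ⋃ = {b}
X∖A={d,e,a}, int(X∖A)={d}, hence cl(A)={e,b,a}
∂A: remove int from cl → {e,a}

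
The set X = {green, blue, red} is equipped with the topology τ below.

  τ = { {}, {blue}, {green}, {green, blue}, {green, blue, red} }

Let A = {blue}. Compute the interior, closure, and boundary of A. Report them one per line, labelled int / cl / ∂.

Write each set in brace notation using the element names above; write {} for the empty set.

interior: largest open inside A is {blue} (from {}, {blue})
cl via duality: int({green, red}) = {green}, so X∖{green} = {blue, red}
cl∖int = {red}

int(A) = {blue}
cl(A)  = {blue, red}
∂A     = {red}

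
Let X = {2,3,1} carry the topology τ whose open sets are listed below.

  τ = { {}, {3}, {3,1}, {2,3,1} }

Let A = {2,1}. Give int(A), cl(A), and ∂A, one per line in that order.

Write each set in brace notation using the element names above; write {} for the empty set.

opens ⊆ A: {}; union → int = {}
complement {3}; its interior {3}; cl(A) = X∖{3} = {2,1}
boundary = {2,1} ∖ {} = {2,1}

int(A) = {}
cl(A)  = {2,1}
∂A     = {2,1}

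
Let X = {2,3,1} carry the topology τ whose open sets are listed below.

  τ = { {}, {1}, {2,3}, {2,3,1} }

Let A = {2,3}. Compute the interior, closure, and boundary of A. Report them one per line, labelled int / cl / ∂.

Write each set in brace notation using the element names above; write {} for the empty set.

U open, U⊆A: {}, {2,3}. int(A) = ⋃ = {2,3}
X∖A={1}, int(X∖A)={1}, hence cl(A)={2,3}
∂A: remove int from cl → {}

int(A) = {2,3}
cl(A)  = {2,3}
∂A     = {}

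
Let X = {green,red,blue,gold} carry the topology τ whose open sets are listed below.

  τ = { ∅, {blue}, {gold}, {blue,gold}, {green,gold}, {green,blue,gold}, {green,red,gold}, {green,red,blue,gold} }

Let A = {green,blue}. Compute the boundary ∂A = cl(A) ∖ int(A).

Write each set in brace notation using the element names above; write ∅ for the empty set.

{green,red}

open subsets of A: ∅, {blue}; so int(A) = {blue}
closure: X∖int(X∖A) = X∖{gold} = {green,red,blue}
∂A = {green,red,blue} minus {blue} = {green,red}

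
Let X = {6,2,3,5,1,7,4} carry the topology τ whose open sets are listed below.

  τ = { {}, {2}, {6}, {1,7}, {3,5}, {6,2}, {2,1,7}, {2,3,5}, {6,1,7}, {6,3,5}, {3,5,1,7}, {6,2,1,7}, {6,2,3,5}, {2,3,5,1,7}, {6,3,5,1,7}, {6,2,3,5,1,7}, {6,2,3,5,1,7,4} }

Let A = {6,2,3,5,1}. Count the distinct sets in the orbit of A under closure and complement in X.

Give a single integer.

cl via duality: int({7,4}) = {}, so X∖{} = {6,2,3,5,1,7,4}
Write k for closure, c for complement:
  1. A     = {6,2,3,5,1}
  2. kA    = {6,2,3,5,1,7,4}
  3. cA    = {7,4}
  4. ckA   = {}
  5. kcA   = {1,7,4}
  6. ckcA  = {6,2,3,5}
  7. kckcA = {6,2,3,5,4}
  8. ckckcA = {1,7}
applying k or c yields no new set

8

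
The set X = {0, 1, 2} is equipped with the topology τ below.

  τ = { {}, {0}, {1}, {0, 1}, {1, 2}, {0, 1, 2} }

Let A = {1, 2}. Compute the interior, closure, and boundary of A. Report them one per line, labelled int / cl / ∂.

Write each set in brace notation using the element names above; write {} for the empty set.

int(A) = {1, 2}
cl(A)  = {1, 2}
∂A     = {}

interior: largest open inside A is {1, 2} (from {}, {1}, {1, 2})
cl via duality: int({0}) = {0}, so X∖{0} = {1, 2}
cl∖int = {}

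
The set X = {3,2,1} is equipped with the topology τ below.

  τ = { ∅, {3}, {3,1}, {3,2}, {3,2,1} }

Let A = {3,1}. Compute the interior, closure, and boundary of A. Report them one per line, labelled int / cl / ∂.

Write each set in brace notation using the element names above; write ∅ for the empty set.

int(A) = {3,1}
cl(A)  = {3,2,1}
∂A     = {2}

opens ⊆ A: ∅, {3}, {3,1}; union → int = {3,1}
complement {2}; its interior ∅; cl(A) = X∖∅ = {3,2,1}
boundary = {3,2,1} ∖ {3,1} = {2}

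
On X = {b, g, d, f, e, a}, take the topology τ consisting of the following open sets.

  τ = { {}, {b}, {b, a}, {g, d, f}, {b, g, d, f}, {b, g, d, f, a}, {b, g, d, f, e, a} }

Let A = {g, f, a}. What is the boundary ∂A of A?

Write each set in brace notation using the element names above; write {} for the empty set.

{g, d, f, e, a}

interior: largest open inside A is {} (from {})
cl via duality: int({b, d, e}) = {b}, so X∖{b} = {g, d, f, e, a}
cl∖int = {g, d, f, e, a}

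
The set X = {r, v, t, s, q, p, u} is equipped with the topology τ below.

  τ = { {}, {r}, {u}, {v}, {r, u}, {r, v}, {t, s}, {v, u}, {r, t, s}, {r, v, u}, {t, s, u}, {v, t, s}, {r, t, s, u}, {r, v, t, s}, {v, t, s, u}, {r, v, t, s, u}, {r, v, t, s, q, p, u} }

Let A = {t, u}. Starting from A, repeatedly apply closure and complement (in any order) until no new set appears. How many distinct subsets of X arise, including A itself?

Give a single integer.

complement {r, v, s, q, p}; its interior {r, v}; cl(A) = X∖{r, v} = {t, s, q, p, u}
With k = closure, c = complement:
  1. A     = {t, u}
  2. kA    = {t, s, q, p, u}
  3. cA    = {r, v, s, q, p}
  4. ckA   = {r, v}
  5. kcA   = {r, v, t, s, q, p}
  6. kckA  = {r, v, q, p}
  7. ckcA  = {u}
  8. ckckA = {t, s, u}
  9. kckcA = {q, p, u}
  10. ckckcA = {r, v, t, s}
k, c of each give nothing new

10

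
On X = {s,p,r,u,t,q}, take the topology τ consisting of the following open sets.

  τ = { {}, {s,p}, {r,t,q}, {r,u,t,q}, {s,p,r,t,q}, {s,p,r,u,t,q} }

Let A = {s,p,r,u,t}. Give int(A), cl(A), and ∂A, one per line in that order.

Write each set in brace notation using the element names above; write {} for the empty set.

int(A) = {s,p}
cl(A)  = {s,p,r,u,t,q}
∂A     = {r,u,t,q}

opens ⊆ A: {}, {s,p}; union → int = {s,p}
complement {q}; its interior {}; cl(A) = X∖{} = {s,p,r,u,t,q}
boundary = {s,p,r,u,t,q} ∖ {s,p} = {r,u,t,q}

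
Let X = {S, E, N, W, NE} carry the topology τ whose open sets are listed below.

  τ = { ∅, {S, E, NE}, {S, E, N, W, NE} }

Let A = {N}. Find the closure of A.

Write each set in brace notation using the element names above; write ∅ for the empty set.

{N, W}

cl via duality: int({S, E, W, NE}) = {S, E, NE}, so X∖{S, E, NE} = {N, W}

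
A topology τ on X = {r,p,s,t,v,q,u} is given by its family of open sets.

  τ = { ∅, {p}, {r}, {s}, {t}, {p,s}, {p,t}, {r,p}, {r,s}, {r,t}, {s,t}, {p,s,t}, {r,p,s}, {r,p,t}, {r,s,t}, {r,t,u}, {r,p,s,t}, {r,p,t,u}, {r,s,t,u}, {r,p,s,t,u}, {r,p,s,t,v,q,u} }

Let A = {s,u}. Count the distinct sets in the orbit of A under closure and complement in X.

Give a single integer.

cl via duality: int({r,p,t,v,q}) = {r,p,t}, so X∖{r,p,t} = {s,v,q,u}
Write k for closure, c for complement:
  1. A     = {s,u}
  2. kA    = {s,v,q,u}
  3. cA    = {r,p,t,v,q}
  4. ckA   = {r,p,t}
  5. kcA   = {r,p,t,v,q,u}
  6. ckcA  = {s}
  7. kckcA = {s,v,q}
  8. ckckcA = {r,p,t,u}
applying k or c yields no new set

8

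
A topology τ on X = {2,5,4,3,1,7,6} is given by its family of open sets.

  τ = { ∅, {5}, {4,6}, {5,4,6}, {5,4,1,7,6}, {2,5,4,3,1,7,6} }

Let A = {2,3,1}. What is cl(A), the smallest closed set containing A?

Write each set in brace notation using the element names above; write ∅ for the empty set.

complement {5,4,7,6}; its interior {5,4,6}; cl(A) = X∖{5,4,6} = {2,3,1,7}

{2,3,1,7}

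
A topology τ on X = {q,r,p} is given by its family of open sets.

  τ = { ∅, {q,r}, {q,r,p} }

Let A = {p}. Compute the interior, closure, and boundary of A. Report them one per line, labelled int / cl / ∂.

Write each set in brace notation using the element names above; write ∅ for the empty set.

int(A) = ∅
cl(A)  = {p}
∂A     = {p}

interior: largest open inside A is ∅ (from ∅)
cl via duality: int({q,r}) = {q,r}, so X∖{q,r} = {p}
cl∖int = {p}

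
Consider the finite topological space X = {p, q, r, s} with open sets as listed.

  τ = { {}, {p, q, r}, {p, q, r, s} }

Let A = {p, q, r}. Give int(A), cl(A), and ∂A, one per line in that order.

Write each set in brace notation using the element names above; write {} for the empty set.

open subsets of A: {}, {p, q, r}; so int(A) = {p, q, r}
closure: X∖int(X∖A) = X∖{} = {p, q, r, s}
∂A = {p, q, r, s} minus {p, q, r} = {s}

int(A) = {p, q, r}
cl(A)  = {p, q, r, s}
∂A     = {s}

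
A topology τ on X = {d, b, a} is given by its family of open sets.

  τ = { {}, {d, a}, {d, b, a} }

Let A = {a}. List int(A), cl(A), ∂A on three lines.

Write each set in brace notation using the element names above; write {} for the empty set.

open subsets of A: {}; so int(A) = {}
closure: X∖int(X∖A) = X∖{} = {d, b, a}
∂A = {d, b, a} minus {} = {d, b, a}

int(A) = {}
cl(A)  = {d, b, a}
∂A     = {d, b, a}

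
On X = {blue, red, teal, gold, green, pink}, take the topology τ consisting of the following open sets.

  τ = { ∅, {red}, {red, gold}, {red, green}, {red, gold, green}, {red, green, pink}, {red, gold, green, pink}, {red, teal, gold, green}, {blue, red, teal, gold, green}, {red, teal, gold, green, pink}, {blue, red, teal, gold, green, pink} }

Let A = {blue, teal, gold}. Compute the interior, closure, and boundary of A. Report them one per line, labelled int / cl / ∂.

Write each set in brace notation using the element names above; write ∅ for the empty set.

U open, U⊆A: ∅. int(A) = ⋃ = ∅
X∖A={red, green, pink}, int(X∖A)={red, green, pink}, hence cl(A)={blue, teal, gold}
∂A: remove int from cl → {blue, teal, gold}

int(A) = ∅
cl(A)  = {blue, teal, gold}
∂A     = {blue, teal, gold}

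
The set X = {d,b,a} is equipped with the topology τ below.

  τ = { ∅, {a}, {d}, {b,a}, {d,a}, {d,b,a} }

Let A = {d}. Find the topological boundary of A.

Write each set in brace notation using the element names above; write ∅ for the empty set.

open subsets of A: ∅, {d}; so int(A) = {d}
closure: X∖int(X∖A) = X∖{b,a} = {d}
∂A = {d} minus {d} = ∅

∅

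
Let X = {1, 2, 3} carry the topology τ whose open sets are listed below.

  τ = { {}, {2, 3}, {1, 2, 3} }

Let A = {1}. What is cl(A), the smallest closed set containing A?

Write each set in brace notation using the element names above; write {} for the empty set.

{1}

complement {2, 3}; its interior {2, 3}; cl(A) = X∖{2, 3} = {1}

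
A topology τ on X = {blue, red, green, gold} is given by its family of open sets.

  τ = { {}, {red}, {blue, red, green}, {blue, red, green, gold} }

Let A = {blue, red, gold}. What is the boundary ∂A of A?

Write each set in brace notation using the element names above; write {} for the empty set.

U open, U⊆A: {}, {red}. int(A) = ⋃ = {red}
X∖A={green}, int(X∖A)={}, hence cl(A)={blue, red, green, gold}
∂A: remove int from cl → {blue, green, gold}

{blue, green, gold}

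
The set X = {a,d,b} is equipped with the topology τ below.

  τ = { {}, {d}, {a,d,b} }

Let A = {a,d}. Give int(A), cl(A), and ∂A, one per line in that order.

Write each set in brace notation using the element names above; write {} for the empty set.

interior: largest open inside A is {d} (from {}, {d})
cl via duality: int({b}) = {}, so X∖{} = {a,d,b}
cl∖int = {a,b}

int(A) = {d}
cl(A)  = {a,d,b}
∂A     = {a,b}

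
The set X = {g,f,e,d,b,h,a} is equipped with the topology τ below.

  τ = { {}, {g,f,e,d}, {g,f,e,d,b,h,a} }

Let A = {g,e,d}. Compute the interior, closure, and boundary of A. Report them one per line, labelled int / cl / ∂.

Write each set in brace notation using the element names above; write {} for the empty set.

int(A) = {}
cl(A)  = {g,f,e,d,b,h,a}
∂A     = {g,f,e,d,b,h,a}

open subsets of A: {}; so int(A) = {}
closure: X∖int(X∖A) = X∖{} = {g,f,e,d,b,h,a}
∂A = {g,f,e,d,b,h,a} minus {} = {g,f,e,d,b,h,a}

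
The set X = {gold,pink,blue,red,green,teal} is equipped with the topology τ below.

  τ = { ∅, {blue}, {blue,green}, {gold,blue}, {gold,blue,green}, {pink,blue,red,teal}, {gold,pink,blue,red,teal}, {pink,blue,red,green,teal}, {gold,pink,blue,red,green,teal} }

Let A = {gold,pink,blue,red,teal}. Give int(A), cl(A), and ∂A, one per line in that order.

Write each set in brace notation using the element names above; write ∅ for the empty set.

int(A) = {gold,pink,blue,red,teal}
cl(A)  = {gold,pink,blue,red,green,teal}
∂A     = {green}

interior: largest open inside A is {gold,pink,blue,red,teal} (from ∅, {blue}, {gold,blue}, {pink,blue,red,teal}, {gold,pink,blue,red,teal})
cl via duality: int({green}) = ∅, so X∖∅ = {gold,pink,blue,red,green,teal}
cl∖int = {green}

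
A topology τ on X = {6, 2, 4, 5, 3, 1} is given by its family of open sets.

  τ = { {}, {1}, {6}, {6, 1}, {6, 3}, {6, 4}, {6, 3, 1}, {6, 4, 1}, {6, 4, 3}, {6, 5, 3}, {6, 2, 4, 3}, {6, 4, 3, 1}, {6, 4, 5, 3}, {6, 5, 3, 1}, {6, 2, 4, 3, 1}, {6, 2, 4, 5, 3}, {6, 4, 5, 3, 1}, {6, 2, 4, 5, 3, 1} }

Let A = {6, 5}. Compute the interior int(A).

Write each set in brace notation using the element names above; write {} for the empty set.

{6}

open subsets of A: {}, {6}; so int(A) = {6}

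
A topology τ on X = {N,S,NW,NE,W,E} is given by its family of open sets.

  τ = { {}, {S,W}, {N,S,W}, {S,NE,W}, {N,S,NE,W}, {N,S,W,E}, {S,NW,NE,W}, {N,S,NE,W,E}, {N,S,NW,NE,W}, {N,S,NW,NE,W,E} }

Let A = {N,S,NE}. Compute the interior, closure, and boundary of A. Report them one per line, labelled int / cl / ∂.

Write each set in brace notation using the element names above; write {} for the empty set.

int(A) = {}
cl(A)  = {N,S,NW,NE,W,E}
∂A     = {N,S,NW,NE,W,E}

interior: largest open inside A is {} (from {})
cl via duality: int({NW,W,E}) = {}, so X∖{} = {N,S,NW,NE,W,E}
cl∖int = {N,S,NW,NE,W,E}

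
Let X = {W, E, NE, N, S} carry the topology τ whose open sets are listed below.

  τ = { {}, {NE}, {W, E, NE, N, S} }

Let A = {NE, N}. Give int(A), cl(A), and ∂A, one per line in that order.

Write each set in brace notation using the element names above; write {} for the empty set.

int(A) = {NE}
cl(A)  = {W, E, NE, N, S}
∂A     = {W, E, N, S}

opens ⊆ A: {}, {NE}; union → int = {NE}
complement {W, E, S}; its interior {}; cl(A) = X∖{} = {W, E, NE, N, S}
boundary = {W, E, NE, N, S} ∖ {NE} = {W, E, N, S}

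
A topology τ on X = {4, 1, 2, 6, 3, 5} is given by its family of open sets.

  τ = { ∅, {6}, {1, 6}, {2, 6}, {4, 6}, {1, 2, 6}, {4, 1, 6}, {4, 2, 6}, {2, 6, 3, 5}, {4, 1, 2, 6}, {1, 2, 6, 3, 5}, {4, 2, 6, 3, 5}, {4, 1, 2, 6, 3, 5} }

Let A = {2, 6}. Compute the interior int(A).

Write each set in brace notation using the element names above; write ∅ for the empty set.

open subsets of A: ∅, {6}, {2, 6}; so int(A) = {2, 6}

{2, 6}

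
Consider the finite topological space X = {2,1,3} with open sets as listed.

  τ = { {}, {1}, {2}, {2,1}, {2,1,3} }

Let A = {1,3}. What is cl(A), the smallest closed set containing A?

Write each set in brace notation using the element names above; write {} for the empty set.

{1,3}

X∖A={2}, int(X∖A)={2}, hence cl(A)={1,3}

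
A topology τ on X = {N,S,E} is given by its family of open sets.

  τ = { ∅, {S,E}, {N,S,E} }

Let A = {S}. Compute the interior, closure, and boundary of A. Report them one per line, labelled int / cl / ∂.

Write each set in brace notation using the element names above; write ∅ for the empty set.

int(A) = ∅
cl(A)  = {N,S,E}
∂A     = {N,S,E}

U open, U⊆A: ∅. int(A) = ⋃ = ∅
X∖A={N,E}, int(X∖A)=∅, hence cl(A)={N,S,E}
∂A: remove int from cl → {N,S,E}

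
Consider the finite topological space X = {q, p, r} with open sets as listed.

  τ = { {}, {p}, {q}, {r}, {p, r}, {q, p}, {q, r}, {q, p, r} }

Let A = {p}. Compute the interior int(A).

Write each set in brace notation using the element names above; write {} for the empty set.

opens ⊆ A: {}, {p}; union → int = {p}

{p}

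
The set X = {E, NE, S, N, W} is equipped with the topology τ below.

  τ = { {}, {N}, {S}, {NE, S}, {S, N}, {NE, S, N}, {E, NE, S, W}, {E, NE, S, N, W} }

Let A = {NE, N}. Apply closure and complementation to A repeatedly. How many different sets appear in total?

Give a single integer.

6

cl via duality: int({E, S, W}) = {S}, so X∖{S} = {E, NE, N, W}
Write k for closure, c for complement:
  1. A     = {NE, N}
  2. kA    = {E, NE, N, W}
  3. cA    = {E, S, W}
  4. ckA   = {S}
  5. kcA   = {E, NE, S, W}
  6. ckcA  = {N}
applying k or c yields no new set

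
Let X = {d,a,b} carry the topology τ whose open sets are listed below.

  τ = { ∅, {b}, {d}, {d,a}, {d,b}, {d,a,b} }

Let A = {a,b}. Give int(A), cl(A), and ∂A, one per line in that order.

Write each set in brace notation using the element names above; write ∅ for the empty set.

open subsets of A: ∅, {b}; so int(A) = {b}
closure: X∖int(X∖A) = X∖{d} = {a,b}
∂A = {a,b} minus {b} = {a}

int(A) = {b}
cl(A)  = {a,b}
∂A     = {a}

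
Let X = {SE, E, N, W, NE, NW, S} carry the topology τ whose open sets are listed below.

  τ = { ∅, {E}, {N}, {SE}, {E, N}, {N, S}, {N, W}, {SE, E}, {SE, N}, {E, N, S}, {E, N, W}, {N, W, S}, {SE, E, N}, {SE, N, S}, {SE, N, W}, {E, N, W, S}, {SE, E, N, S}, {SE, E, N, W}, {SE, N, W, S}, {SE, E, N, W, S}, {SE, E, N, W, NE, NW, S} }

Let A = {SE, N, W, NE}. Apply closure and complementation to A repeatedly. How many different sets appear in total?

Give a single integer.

complement {E, NW, S}; its interior {E}; cl(A) = X∖{E} = {SE, N, W, NE, NW, S}
With k = closure, c = complement:
  1. A     = {SE, N, W, NE}
  2. kA    = {SE, N, W, NE, NW, S}
  3. cA    = {E, NW, S}
  4. ckA   = {E}
  5. kcA   = {E, NE, NW, S}
  6. kckA  = {E, NE, NW}
  7. ckcA  = {SE, N, W}
  8. ckckA = {SE, N, W, S}
k, c of each give nothing new

8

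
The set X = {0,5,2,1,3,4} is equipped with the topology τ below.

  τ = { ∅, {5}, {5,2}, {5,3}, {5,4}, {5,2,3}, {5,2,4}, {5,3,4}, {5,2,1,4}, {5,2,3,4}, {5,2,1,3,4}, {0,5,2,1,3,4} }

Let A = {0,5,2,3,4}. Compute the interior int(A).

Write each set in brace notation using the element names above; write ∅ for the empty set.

{5,2,3,4}

U open, U⊆A: ∅, {5}, {5,4}, {5,3}, {5,2}, {5,2,3}, {5,2,4}, {5,3,4}, {5,2,3,4}. int(A) = ⋃ = {5,2,3,4}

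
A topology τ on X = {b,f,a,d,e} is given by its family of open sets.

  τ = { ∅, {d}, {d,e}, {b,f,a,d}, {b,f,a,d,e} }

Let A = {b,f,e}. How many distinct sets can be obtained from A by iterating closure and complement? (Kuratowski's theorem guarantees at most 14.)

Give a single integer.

cl via duality: int({a,d}) = {d}, so X∖{d} = {b,f,a,e}
Write k for closure, c for complement:
  1. A     = {b,f,e}
  2. kA    = {b,f,a,e}
  3. cA    = {a,d}
  4. ckA   = {d}
  5. kcA   = {b,f,a,d,e}
  6. ckcA  = ∅
applying k or c yields no new set

6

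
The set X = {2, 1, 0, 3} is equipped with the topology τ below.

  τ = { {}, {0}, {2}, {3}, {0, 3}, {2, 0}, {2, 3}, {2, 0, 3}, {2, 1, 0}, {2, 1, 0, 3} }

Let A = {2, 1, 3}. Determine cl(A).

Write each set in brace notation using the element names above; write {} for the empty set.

{2, 1, 3}

X∖A={0}, int(X∖A)={0}, hence cl(A)={2, 1, 3}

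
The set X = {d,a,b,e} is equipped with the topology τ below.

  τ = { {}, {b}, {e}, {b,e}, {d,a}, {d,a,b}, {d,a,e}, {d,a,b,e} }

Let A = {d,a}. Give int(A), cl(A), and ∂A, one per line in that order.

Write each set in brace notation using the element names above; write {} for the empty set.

open subsets of A: {}, {d,a}; so int(A) = {d,a}
closure: X∖int(X∖A) = X∖{b,e} = {d,a}
∂A = {d,a} minus {d,a} = {}

int(A) = {d,a}
cl(A)  = {d,a}
∂A     = {}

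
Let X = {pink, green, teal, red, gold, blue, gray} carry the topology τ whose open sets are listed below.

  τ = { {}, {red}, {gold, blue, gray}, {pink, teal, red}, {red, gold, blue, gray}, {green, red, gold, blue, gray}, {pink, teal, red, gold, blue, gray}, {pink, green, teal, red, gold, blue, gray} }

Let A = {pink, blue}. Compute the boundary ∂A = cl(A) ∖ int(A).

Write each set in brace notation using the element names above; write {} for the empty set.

{pink, green, teal, gold, blue, gray}

U open, U⊆A: {}. int(A) = ⋃ = {}
X∖A={green, teal, red, gold, gray}, int(X∖A)={red}, hence cl(A)={pink, green, teal, gold, blue, gray}
∂A: remove int from cl → {pink, green, teal, gold, blue, gray}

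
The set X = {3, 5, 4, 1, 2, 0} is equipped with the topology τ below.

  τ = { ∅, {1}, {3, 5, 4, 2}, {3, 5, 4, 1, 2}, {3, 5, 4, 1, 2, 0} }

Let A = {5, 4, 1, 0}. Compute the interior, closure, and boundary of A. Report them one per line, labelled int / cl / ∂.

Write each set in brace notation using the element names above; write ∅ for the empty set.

int(A) = {1}
cl(A)  = {3, 5, 4, 1, 2, 0}
∂A     = {3, 5, 4, 2, 0}

opens ⊆ A: ∅, {1}; union → int = {1}
complement {3, 2}; its interior ∅; cl(A) = X∖∅ = {3, 5, 4, 1, 2, 0}
boundary = {3, 5, 4, 1, 2, 0} ∖ {1} = {3, 5, 4, 2, 0}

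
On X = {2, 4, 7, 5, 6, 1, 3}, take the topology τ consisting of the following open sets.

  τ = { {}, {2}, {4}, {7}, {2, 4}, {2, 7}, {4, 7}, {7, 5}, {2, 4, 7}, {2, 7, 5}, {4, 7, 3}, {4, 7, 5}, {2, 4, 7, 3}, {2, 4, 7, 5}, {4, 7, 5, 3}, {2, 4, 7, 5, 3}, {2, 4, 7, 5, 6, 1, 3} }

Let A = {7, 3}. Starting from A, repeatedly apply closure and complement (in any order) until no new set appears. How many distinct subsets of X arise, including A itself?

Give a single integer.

complement {2, 4, 5, 6, 1}; its interior {2, 4}; cl(A) = X∖{2, 4} = {7, 5, 6, 1, 3}
With k = closure, c = complement:
  1. A     = {7, 3}
  2. kA    = {7, 5, 6, 1, 3}
  3. cA    = {2, 4, 5, 6, 1}
  4. ckA   = {2, 4}
  5. kcA   = {2, 4, 5, 6, 1, 3}
  6. kckA  = {2, 4, 6, 1, 3}
  7. ckcA  = {7}
  8. ckckA = {7, 5}
k, c of each give nothing new

8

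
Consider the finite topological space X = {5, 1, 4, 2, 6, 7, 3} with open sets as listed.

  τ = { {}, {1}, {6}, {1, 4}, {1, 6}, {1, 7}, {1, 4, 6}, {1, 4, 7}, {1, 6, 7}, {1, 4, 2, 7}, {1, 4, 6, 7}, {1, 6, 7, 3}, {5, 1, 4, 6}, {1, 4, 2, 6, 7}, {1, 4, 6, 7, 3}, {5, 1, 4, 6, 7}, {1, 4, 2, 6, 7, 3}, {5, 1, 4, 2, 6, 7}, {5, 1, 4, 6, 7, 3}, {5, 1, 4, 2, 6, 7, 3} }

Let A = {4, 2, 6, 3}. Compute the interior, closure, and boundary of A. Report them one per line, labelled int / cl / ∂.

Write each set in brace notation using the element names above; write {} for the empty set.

opens ⊆ A: {}, {6}; union → int = {6}
complement {5, 1, 7}; its interior {1, 7}; cl(A) = X∖{1, 7} = {5, 4, 2, 6, 3}
boundary = {5, 4, 2, 6, 3} ∖ {6} = {5, 4, 2, 3}

int(A) = {6}
cl(A)  = {5, 4, 2, 6, 3}
∂A     = {5, 4, 2, 3}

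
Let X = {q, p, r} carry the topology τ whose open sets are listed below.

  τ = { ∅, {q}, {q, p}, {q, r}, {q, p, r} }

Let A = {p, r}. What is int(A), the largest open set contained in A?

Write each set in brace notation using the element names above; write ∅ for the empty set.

∅

opens ⊆ A: ∅; union → int = ∅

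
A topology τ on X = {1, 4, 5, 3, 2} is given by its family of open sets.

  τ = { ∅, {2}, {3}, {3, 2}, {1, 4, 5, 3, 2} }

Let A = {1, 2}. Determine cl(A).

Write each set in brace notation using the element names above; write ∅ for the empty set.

{1, 4, 5, 2}

closure: X∖int(X∖A) = X∖{3} = {1, 4, 5, 2}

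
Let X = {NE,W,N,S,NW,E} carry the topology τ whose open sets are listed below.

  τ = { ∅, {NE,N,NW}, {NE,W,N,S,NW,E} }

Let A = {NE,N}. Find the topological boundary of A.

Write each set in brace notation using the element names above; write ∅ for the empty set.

{NE,W,N,S,NW,E}

opens ⊆ A: ∅; union → int = ∅
complement {W,S,NW,E}; its interior ∅; cl(A) = X∖∅ = {NE,W,N,S,NW,E}
boundary = {NE,W,N,S,NW,E} ∖ ∅ = {NE,W,N,S,NW,E}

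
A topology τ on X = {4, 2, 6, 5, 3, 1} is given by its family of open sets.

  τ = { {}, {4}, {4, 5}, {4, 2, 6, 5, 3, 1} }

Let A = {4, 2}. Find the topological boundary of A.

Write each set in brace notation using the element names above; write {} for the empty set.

U open, U⊆A: {}, {4}. int(A) = ⋃ = {4}
X∖A={6, 5, 3, 1}, int(X∖A)={}, hence cl(A)={4, 2, 6, 5, 3, 1}
∂A: remove int from cl → {2, 6, 5, 3, 1}

{2, 6, 5, 3, 1}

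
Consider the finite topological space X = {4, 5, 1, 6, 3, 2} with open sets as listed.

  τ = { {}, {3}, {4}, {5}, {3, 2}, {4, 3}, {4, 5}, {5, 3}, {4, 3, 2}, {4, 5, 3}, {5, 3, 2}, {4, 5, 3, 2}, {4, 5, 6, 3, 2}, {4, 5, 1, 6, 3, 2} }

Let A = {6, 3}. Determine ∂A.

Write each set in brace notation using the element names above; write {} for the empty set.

opens ⊆ A: {}, {3}; union → int = {3}
complement {4, 5, 1, 2}; its interior {4, 5}; cl(A) = X∖{4, 5} = {1, 6, 3, 2}
boundary = {1, 6, 3, 2} ∖ {3} = {1, 6, 2}

{1, 6, 2}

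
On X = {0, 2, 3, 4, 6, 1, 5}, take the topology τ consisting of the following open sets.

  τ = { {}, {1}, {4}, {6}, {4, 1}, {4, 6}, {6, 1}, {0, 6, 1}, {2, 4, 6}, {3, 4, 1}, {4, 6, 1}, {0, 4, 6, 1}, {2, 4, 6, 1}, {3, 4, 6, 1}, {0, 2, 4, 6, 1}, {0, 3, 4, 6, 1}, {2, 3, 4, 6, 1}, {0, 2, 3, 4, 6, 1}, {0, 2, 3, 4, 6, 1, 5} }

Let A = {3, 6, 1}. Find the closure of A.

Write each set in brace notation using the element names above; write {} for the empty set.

closure: X∖int(X∖A) = X∖{4} = {0, 2, 3, 6, 1, 5}

{0, 2, 3, 6, 1, 5}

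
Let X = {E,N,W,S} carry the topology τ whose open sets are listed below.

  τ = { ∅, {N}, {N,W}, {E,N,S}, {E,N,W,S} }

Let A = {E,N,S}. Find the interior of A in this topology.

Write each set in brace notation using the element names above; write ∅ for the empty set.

{E,N,S}

interior: largest open inside A is {E,N,S} (from ∅, {N}, {E,N,S})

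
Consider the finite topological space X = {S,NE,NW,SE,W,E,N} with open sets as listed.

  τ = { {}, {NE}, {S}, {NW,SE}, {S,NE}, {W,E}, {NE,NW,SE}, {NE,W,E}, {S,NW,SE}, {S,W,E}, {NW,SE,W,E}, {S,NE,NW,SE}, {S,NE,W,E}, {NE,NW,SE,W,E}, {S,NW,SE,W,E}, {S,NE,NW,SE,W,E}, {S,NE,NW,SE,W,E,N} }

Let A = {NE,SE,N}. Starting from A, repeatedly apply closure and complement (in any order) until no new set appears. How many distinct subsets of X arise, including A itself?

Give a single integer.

cl via duality: int({S,NW,W,E}) = {S,W,E}, so X∖{S,W,E} = {NE,NW,SE,N}
Write k for closure, c for complement:
  1. A     = {NE,SE,N}
  2. kA    = {NE,NW,SE,N}
  3. cA    = {S,NW,W,E}
  4. ckA   = {S,W,E}
  5. kcA   = {S,NW,SE,W,E,N}
  6. kckA  = {S,W,E,N}
  7. ckcA  = {NE}
  8. ckckA = {NE,NW,SE}
  9. kckcA = {NE,N}
  10. ckckcA = {S,NW,SE,W,E}
applying k or c yields no new set

10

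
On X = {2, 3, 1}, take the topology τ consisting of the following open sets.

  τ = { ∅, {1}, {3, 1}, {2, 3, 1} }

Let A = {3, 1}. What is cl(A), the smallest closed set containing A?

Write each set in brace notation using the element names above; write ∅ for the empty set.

complement {2}; its interior ∅; cl(A) = X∖∅ = {2, 3, 1}

{2, 3, 1}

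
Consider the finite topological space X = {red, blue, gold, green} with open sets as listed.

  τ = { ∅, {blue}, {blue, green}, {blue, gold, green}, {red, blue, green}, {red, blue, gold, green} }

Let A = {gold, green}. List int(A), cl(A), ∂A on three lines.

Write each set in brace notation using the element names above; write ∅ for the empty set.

interior: largest open inside A is ∅ (from ∅)
cl via duality: int({red, blue}) = {blue}, so X∖{blue} = {red, gold, green}
cl∖int = {red, gold, green}

int(A) = ∅
cl(A)  = {red, gold, green}
∂A     = {red, gold, green}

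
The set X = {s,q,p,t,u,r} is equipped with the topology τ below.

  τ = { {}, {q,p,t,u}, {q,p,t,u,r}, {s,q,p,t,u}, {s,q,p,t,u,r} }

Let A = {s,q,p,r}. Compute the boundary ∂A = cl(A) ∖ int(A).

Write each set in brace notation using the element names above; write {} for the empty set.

open subsets of A: {}; so int(A) = {}
closure: X∖int(X∖A) = X∖{} = {s,q,p,t,u,r}
∂A = {s,q,p,t,u,r} minus {} = {s,q,p,t,u,r}

{s,q,p,t,u,r}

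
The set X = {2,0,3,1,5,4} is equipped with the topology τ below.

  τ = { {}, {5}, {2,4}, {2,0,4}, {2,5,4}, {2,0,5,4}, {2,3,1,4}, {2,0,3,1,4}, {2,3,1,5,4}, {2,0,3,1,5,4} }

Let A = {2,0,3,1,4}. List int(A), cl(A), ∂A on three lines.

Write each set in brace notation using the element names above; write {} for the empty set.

int(A) = {2,0,3,1,4}
cl(A)  = {2,0,3,1,4}
∂A     = {}

open subsets of A: {}, {2,4}, {2,0,4}, {2,3,1,4}, {2,0,3,1,4}; so int(A) = {2,0,3,1,4}
closure: X∖int(X∖A) = X∖{5} = {2,0,3,1,4}
∂A = {2,0,3,1,4} minus {2,0,3,1,4} = {}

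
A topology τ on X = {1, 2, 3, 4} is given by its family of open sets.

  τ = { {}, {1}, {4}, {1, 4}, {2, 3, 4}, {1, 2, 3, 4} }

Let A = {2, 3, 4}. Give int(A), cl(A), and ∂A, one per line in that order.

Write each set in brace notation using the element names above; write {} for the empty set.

int(A) = {2, 3, 4}
cl(A)  = {2, 3, 4}
∂A     = {}

interior: largest open inside A is {2, 3, 4} (from {}, {4}, {2, 3, 4})
cl via duality: int({1}) = {1}, so X∖{1} = {2, 3, 4}
cl∖int = {}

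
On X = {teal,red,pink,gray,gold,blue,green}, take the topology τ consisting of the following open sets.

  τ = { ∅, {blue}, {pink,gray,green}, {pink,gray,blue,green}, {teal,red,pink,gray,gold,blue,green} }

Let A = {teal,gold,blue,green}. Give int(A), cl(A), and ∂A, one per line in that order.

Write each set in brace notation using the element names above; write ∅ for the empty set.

opens ⊆ A: ∅, {blue}; union → int = {blue}
complement {red,pink,gray}; its interior ∅; cl(A) = X∖∅ = {teal,red,pink,gray,gold,blue,green}
boundary = {teal,red,pink,gray,gold,blue,green} ∖ {blue} = {teal,red,pink,gray,gold,green}

int(A) = {blue}
cl(A)  = {teal,red,pink,gray,gold,blue,green}
∂A     = {teal,red,pink,gray,gold,green}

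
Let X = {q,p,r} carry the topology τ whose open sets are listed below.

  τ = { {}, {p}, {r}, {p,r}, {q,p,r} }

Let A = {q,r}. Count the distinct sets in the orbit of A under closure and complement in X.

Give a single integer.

4

cl via duality: int({p}) = {p}, so X∖{p} = {q,r}
Write k for closure, c for complement:
  1. A     = {q,r}
  2. cA    = {p}
  3. kcA   = {q,p}
  4. ckcA  = {r}
applying k or c yields no new set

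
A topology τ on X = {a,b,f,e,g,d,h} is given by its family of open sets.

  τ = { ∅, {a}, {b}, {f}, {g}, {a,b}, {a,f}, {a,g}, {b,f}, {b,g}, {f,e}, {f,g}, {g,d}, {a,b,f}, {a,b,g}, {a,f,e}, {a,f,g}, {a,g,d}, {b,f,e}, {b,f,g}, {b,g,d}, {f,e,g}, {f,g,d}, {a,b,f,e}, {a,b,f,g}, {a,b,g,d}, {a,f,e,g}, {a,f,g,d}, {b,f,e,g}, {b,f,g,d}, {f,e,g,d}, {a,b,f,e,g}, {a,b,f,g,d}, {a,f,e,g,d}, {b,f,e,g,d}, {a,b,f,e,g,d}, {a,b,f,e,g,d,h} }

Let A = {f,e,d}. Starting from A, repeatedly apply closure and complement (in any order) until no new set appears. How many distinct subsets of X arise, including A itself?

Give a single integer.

8

X∖A={a,b,g,h}, int(X∖A)={a,b,g}, hence cl(A)={f,e,d,h}
Orbit (k=closure, c=complement):
  1. A     = {f,e,d}
  2. kA    = {f,e,d,h}
  3. cA    = {a,b,g,h}
  4. ckA   = {a,b,g}
  5. kcA   = {a,b,g,d,h}
  6. ckcA  = {f,e}
  7. kckcA = {f,e,h}
  8. ckckcA = {a,b,g,d}
(closed under both — stop)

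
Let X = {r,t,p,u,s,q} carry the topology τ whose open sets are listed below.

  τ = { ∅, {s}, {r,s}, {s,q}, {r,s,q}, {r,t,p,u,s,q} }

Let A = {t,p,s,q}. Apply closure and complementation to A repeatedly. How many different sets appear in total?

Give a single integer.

6

closure: X∖int(X∖A) = X∖∅ = {r,t,p,u,s,q}
Let k=closure and c=complement:
  1. A     = {t,p,s,q}
  2. kA    = {r,t,p,u,s,q}
  3. cA    = {r,u}
  4. ckA   = ∅
  5. kcA   = {r,t,p,u}
  6. ckcA  = {s,q}
— saturated at 6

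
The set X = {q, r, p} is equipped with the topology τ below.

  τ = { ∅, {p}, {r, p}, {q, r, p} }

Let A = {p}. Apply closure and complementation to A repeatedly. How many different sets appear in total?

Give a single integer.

cl via duality: int({q, r}) = ∅, so X∖∅ = {q, r, p}
Write k for closure, c for complement:
  1. A     = {p}
  2. kA    = {q, r, p}
  3. cA    = {q, r}
  4. ckA   = ∅
applying k or c yields no new set

4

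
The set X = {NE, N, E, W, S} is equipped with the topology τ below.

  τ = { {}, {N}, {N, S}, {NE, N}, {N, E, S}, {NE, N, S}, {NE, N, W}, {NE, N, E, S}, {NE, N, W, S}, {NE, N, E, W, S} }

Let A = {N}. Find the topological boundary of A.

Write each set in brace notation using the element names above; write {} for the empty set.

{NE, E, W, S}

interior: largest open inside A is {N} (from {}, {N})
cl via duality: int({NE, E, W, S}) = {}, so X∖{} = {NE, N, E, W, S}
cl∖int = {NE, E, W, S}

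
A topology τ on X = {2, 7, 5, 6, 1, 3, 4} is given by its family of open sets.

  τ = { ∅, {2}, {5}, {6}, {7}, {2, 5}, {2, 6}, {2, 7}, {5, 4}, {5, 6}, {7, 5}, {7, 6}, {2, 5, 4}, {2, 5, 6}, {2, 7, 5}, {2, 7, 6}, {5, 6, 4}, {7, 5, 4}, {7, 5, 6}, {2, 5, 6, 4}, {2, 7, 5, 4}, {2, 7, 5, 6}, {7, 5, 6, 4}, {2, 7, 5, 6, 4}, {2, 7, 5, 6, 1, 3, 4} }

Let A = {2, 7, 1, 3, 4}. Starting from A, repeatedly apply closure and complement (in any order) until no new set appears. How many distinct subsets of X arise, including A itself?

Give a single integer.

cl via duality: int({5, 6}) = {5, 6}, so X∖{5, 6} = {2, 7, 1, 3, 4}
Write k for closure, c for complement:
  1. A     = {2, 7, 1, 3, 4}
  2. cA    = {5, 6}
  3. kcA   = {5, 6, 1, 3, 4}
  4. ckcA  = {2, 7}
  5. kckcA = {2, 7, 1, 3}
  6. ckckcA = {5, 6, 4}
applying k or c yields no new set

6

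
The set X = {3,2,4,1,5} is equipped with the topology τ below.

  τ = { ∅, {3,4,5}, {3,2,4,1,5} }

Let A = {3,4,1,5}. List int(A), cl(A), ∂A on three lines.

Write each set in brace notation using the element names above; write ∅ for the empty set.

int(A) = {3,4,5}
cl(A)  = {3,2,4,1,5}
∂A     = {2,1}

open subsets of A: ∅, {3,4,5}; so int(A) = {3,4,5}
closure: X∖int(X∖A) = X∖∅ = {3,2,4,1,5}
∂A = {3,2,4,1,5} minus {3,4,5} = {2,1}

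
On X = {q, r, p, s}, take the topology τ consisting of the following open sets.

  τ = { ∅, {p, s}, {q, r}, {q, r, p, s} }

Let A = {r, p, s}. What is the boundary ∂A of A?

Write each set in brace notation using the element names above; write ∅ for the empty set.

open subsets of A: ∅, {p, s}; so int(A) = {p, s}
closure: X∖int(X∖A) = X∖∅ = {q, r, p, s}
∂A = {q, r, p, s} minus {p, s} = {q, r}

{q, r}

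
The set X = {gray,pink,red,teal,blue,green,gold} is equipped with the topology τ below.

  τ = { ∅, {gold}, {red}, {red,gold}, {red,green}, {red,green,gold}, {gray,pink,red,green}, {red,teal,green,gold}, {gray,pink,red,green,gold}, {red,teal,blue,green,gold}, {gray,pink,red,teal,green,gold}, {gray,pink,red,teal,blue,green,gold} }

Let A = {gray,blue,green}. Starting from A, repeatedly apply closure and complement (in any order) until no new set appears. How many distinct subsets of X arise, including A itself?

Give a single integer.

closure: X∖int(X∖A) = X∖{red,gold} = {gray,pink,teal,blue,green}
Let k=closure and c=complement:
  1. A     = {gray,blue,green}
  2. kA    = {gray,pink,teal,blue,green}
  3. cA    = {pink,red,teal,gold}
  4. ckA   = {red,gold}
  5. kcA   = {gray,pink,red,teal,blue,green,gold}
  6. ckcA  = ∅
— saturated at 6

6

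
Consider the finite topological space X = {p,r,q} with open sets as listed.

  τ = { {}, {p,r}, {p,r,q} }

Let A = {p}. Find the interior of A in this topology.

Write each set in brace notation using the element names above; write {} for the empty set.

{}

opens ⊆ A: {}; union → int = {}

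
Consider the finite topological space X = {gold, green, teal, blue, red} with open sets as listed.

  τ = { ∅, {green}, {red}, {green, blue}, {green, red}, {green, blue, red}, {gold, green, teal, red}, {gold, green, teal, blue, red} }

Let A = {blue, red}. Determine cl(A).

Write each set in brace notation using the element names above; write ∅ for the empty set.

X∖A={gold, green, teal}, int(X∖A)={green}, hence cl(A)={gold, teal, blue, red}

{gold, teal, blue, red}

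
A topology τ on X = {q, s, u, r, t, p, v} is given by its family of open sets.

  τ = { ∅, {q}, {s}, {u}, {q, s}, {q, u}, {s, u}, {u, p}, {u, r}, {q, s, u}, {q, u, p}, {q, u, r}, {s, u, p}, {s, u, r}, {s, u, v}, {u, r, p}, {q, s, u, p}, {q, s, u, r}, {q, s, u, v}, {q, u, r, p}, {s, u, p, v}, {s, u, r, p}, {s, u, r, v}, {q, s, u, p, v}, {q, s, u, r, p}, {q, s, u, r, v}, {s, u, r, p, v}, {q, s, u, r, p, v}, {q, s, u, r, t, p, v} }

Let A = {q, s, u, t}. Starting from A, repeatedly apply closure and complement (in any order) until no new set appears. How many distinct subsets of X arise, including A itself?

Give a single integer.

closure: X∖int(X∖A) = X∖∅ = {q, s, u, r, t, p, v}
Let k=closure and c=complement:
  1. A     = {q, s, u, t}
  2. kA    = {q, s, u, r, t, p, v}
  3. cA    = {r, p, v}
  4. ckA   = ∅
  5. kcA   = {r, t, p, v}
  6. ckcA  = {q, s, u}
— saturated at 6

6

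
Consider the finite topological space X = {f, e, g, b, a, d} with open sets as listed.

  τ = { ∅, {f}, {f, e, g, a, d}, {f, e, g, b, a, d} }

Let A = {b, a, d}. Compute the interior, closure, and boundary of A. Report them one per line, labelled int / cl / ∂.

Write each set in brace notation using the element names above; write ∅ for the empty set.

interior: largest open inside A is ∅ (from ∅)
cl via duality: int({f, e, g}) = {f}, so X∖{f} = {e, g, b, a, d}
cl∖int = {e, g, b, a, d}

int(A) = ∅
cl(A)  = {e, g, b, a, d}
∂A     = {e, g, b, a, d}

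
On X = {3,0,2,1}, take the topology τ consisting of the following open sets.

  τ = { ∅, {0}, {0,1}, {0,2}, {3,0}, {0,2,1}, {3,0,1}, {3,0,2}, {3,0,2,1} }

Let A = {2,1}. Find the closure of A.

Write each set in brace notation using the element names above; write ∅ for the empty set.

closure: X∖int(X∖A) = X∖{3,0} = {2,1}

{2,1}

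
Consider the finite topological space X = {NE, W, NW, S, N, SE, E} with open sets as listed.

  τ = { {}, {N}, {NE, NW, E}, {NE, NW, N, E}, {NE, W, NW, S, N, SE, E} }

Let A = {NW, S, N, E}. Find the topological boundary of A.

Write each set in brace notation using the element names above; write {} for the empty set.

open subsets of A: {}, {N}; so int(A) = {N}
closure: X∖int(X∖A) = X∖{} = {NE, W, NW, S, N, SE, E}
∂A = {NE, W, NW, S, N, SE, E} minus {N} = {NE, W, NW, S, SE, E}

{NE, W, NW, S, SE, E}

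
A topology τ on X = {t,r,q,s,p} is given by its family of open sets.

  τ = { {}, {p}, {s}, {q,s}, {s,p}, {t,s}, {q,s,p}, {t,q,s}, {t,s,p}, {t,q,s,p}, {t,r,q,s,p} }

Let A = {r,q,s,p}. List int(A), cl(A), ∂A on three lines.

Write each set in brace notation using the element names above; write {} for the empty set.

int(A) = {q,s,p}
cl(A)  = {t,r,q,s,p}
∂A     = {t,r}

open subsets of A: {}, {s}, {p}, {q,s}, {s,p}, {q,s,p}; so int(A) = {q,s,p}
closure: X∖int(X∖A) = X∖{} = {t,r,q,s,p}
∂A = {t,r,q,s,p} minus {q,s,p} = {t,r}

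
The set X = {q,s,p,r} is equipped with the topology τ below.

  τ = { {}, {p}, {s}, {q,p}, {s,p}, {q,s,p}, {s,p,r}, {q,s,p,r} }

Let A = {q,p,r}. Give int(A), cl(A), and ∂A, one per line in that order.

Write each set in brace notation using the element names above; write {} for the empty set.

open subsets of A: {}, {p}, {q,p}; so int(A) = {q,p}
closure: X∖int(X∖A) = X∖{s} = {q,p,r}
∂A = {q,p,r} minus {q,p} = {r}

int(A) = {q,p}
cl(A)  = {q,p,r}
∂A     = {r}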